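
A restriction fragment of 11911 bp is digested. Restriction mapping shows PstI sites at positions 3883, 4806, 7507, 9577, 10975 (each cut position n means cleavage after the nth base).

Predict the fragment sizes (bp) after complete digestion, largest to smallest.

Linear molecule, 5 cuts → 6 fragments:
  3883 − 0 = 3883 bp
  4806 − 3883 = 923 bp
  7507 − 4806 = 2701 bp
  9577 − 7507 = 2070 bp
  10975 − 9577 = 1398 bp
  11911 − 10975 = 936 bp
Sorted largest to smallest: 3883, 2701, 2070, 1398, 936, 923 bp.

3883, 2701, 2070, 1398, 936, 923 bp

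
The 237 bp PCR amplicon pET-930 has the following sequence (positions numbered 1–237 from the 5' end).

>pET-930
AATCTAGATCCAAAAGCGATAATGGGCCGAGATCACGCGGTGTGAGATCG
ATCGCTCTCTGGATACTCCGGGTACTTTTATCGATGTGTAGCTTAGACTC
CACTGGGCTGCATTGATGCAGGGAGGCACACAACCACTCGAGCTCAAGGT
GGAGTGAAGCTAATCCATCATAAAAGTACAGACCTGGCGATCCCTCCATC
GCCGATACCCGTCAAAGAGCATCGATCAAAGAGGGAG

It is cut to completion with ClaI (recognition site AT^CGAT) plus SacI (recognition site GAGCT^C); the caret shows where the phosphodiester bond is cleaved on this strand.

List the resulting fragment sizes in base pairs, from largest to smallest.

ClaI sites (ATCGAT) start at positions 47, 80, 221.
ClaI cuts after base 2 of each site, so after positions 48, 81, 222.
The SacI site (GAGCTC) starts at position 140.
SacI cuts after base 5 of each site (before the last base), so after position 144.
Combined cut positions: 48, 81, 144, 222.
Linear molecule, 4 cuts → 5 fragments:
  1–48 → 48 bp
  49–81 → 33 bp
  82–144 → 63 bp
  145–222 → 78 bp
  223–237 → 15 bp
Sorted largest to smallest: 78, 63, 48, 33, 15 bp.

78, 63, 48, 33, 15 bp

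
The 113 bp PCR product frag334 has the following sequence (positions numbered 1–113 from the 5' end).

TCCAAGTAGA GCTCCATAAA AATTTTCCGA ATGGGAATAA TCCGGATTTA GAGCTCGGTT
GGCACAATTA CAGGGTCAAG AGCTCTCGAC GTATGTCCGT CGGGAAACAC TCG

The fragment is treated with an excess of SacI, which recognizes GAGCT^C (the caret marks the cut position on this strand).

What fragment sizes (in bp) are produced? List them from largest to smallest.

SacI sites (GAGCTC) start at positions 9, 51, 80.
SacI cuts after base 5 of each site (before the last base), so after positions 13, 55, 84.
Linear molecule, 3 cuts → 4 fragments:
  1–13 → 13 bp
  14–55 → 42 bp
  56–84 → 29 bp
  85–113 → 29 bp
Sorted largest to smallest: 42, 29, 29, 13 bp.

42, 29, 29, 13 bp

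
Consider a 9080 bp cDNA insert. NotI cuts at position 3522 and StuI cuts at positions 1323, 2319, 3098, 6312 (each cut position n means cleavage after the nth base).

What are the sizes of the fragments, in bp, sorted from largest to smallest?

Combined cut positions (sorted): 1323, 2319, 3098, 3522, 6312.
Linear molecule, 5 cuts → 6 fragments:
  1323 − 0 = 1323 bp
  2319 − 1323 = 996 bp
  3098 − 2319 = 779 bp
  3522 − 3098 = 424 bp
  6312 − 3522 = 2790 bp
  9080 − 6312 = 2768 bp
Sorted largest to smallest: 2790, 2768, 1323, 996, 779, 424 bp.

2790, 2768, 1323, 996, 779, 424 bp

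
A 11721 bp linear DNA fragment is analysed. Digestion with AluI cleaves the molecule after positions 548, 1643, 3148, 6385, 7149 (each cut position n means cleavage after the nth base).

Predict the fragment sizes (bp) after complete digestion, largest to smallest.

4572, 3237, 1505, 1095, 764, 548 bp

Linear molecule, 5 cuts → 6 fragments:
  548 − 0 = 548 bp
  1643 − 548 = 1095 bp
  3148 − 1643 = 1505 bp
  6385 − 3148 = 3237 bp
  7149 − 6385 = 764 bp
  11721 − 7149 = 4572 bp
Sorted largest to smallest: 4572, 3237, 1505, 1095, 764, 548 bp.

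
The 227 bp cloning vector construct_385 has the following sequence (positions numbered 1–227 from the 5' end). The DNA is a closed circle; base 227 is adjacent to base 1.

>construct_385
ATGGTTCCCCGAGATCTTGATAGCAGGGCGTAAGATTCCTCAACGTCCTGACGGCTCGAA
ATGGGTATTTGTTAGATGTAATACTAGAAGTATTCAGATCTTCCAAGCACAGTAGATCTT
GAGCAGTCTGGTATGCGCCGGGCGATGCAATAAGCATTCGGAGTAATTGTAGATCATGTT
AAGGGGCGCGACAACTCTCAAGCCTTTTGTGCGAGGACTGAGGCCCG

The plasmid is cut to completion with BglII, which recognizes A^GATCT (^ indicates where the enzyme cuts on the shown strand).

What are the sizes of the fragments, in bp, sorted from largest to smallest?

125, 84, 18 bp

BglII sites (AGATCT) start at positions 12, 96, 114.
BglII cuts after the first base of each site, so after positions 12, 96, 114.
Circular molecule, 3 cuts → 3 fragments:
  13–96 → 84 bp
  97–114 → 18 bp
  115–227 then 1–12 → 113 + 12 = 125 bp
Sorted largest to smallest: 125, 84, 18 bp.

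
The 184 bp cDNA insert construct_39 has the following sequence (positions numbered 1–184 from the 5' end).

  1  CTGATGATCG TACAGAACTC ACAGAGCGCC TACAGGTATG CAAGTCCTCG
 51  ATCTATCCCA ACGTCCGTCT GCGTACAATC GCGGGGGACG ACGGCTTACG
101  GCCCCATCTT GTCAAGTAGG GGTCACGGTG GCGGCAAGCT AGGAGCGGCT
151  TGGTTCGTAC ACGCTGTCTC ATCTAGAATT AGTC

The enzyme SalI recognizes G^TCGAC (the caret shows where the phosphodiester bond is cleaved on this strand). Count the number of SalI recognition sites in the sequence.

No occurrence of GTCGAC is present in the sequence.
SalI does not cut: 0 sites.

0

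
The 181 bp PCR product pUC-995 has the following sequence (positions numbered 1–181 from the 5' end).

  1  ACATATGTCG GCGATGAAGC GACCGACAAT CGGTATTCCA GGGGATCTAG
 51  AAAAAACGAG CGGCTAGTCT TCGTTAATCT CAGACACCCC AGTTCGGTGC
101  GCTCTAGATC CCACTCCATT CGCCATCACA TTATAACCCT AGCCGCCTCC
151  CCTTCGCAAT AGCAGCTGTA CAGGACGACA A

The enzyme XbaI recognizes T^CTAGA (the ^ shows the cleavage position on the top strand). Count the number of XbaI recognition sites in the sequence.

TCTAGA occurs starting at positions 46, 103.
XbaI cuts at 2 sites.

2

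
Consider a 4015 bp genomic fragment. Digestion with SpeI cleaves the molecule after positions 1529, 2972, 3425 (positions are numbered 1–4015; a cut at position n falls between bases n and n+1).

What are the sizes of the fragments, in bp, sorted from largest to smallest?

1529, 1443, 590, 453 bp

Linear molecule, 3 cuts → 4 fragments:
  1529 − 0 = 1529 bp
  2972 − 1529 = 1443 bp
  3425 − 2972 = 453 bp
  4015 − 3425 = 590 bp
Sorted largest to smallest: 1529, 1443, 590, 453 bp.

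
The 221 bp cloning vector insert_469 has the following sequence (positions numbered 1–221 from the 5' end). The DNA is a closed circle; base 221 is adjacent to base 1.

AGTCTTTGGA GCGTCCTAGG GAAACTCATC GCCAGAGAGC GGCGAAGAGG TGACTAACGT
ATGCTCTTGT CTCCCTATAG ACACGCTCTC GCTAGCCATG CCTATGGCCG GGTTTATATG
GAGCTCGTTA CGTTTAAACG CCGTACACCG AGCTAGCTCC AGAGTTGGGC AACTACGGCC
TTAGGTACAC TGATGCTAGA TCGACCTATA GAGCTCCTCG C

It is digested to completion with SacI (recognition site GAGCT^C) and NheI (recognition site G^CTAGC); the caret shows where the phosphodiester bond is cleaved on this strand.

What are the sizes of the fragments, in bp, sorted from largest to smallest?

97, 63, 34, 27 bp

SacI sites (GAGCTC) start at positions 121, 211.
SacI cuts after base 5 of each site (before the last base), so after positions 125, 215.
NheI sites (GCTAGC) start at positions 91, 152.
NheI cuts after the first base of each site, so after positions 91, 152.
Combined cut positions: 91, 125, 152, 215.
Circular molecule, 4 cuts → 4 fragments:
  92–125 → 34 bp
  126–152 → 27 bp
  153–215 → 63 bp
  216–221 then 1–91 → 6 + 91 = 97 bp
Sorted largest to smallest: 97, 63, 34, 27 bp.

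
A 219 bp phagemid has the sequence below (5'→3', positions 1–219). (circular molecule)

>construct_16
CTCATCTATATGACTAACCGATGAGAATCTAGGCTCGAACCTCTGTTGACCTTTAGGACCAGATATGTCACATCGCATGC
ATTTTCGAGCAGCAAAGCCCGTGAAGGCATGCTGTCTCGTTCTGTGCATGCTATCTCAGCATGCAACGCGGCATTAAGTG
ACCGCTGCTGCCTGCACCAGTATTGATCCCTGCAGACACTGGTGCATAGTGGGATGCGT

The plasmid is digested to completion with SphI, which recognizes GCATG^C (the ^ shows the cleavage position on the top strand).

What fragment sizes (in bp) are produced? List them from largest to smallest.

155, 32, 19, 13 bp

SphI sites (GCATGC) start at positions 75, 107, 126, 139.
SphI cuts after base 5 of each site (before the last base), so after positions 79, 111, 130, 143.
Circular molecule, 4 cuts → 4 fragments:
  80–111 → 32 bp
  112–130 → 19 bp
  131–143 → 13 bp
  144–219 then 1–79 → 76 + 79 = 155 bp
Sorted largest to smallest: 155, 32, 19, 13 bp.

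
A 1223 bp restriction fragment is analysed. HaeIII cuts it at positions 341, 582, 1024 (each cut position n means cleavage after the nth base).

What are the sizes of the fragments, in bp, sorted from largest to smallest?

442, 341, 241, 199 bp

Linear molecule, 3 cuts → 4 fragments:
  341 − 0 = 341 bp
  582 − 341 = 241 bp
  1024 − 582 = 442 bp
  1223 − 1024 = 199 bp
Sorted largest to smallest: 442, 341, 241, 199 bp.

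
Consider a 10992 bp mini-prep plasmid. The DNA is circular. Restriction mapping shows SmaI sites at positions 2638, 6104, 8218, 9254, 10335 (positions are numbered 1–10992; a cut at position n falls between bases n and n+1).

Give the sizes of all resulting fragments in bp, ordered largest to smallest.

3466, 3295, 2114, 1081, 1036 bp

Circular molecule, 5 cuts → 5 fragments:
  6104 − 2638 = 3466 bp
  8218 − 6104 = 2114 bp
  9254 − 8218 = 1036 bp
  10335 − 9254 = 1081 bp
  wrap: 10992 − 10335 + 2638 = 3295 bp
Sorted largest to smallest: 3466, 3295, 2114, 1081, 1036 bp.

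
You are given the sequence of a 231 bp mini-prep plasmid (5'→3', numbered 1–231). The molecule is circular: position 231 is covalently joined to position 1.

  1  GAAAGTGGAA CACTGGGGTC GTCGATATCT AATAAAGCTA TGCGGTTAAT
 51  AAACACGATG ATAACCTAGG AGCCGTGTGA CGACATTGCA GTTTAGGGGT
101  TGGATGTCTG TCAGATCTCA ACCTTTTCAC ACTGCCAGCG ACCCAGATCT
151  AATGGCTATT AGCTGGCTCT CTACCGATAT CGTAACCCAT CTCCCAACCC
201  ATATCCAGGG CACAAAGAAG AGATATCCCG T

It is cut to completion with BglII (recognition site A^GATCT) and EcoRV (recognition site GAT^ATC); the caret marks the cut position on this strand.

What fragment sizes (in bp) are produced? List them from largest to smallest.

87, 46, 33, 33, 32 bp

BglII sites (AGATCT) start at positions 113, 145.
BglII cuts after the first base of each site, so after positions 113, 145.
EcoRV sites (GATATC) start at positions 24, 176, 222.
EcoRV cuts after base 3 of each site, so after positions 26, 178, 224.
Combined cut positions: 26, 113, 145, 178, 224.
Circular molecule, 5 cuts → 5 fragments:
  27–113 → 87 bp
  114–145 → 32 bp
  146–178 → 33 bp
  179–224 → 46 bp
  225–231 then 1–26 → 7 + 26 = 33 bp
Sorted largest to smallest: 87, 46, 33, 33, 32 bp.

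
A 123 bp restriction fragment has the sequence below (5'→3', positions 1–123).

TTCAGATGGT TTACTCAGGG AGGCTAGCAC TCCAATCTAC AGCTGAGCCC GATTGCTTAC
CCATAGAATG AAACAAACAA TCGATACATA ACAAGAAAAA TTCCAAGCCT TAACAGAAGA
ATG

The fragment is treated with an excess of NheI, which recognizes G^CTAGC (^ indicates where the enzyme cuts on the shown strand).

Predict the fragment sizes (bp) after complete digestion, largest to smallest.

100, 23 bp

The NheI site (GCTAGC) starts at position 23.
NheI cuts after the first base of each site, so after position 23.
Linear molecule, 1 cut → 2 fragments:
  1–23 → 23 bp
  24–123 → 100 bp
Sorted largest to smallest: 100, 23 bp.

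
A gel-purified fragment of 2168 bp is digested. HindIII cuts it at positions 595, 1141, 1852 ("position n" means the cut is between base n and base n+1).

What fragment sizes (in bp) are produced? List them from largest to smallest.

Linear molecule, 3 cuts → 4 fragments:
  595 − 0 = 595 bp
  1141 − 595 = 546 bp
  1852 − 1141 = 711 bp
  2168 − 1852 = 316 bp
Sorted largest to smallest: 711, 595, 546, 316 bp.

711, 595, 546, 316 bp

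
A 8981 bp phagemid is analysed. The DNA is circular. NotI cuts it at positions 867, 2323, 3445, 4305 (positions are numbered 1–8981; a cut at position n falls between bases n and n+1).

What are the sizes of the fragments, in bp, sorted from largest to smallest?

5543, 1456, 1122, 860 bp

Circular molecule, 4 cuts → 4 fragments:
  2323 − 867 = 1456 bp
  3445 − 2323 = 1122 bp
  4305 − 3445 = 860 bp
  wrap: 8981 − 4305 + 867 = 5543 bp
Sorted largest to smallest: 5543, 1456, 1122, 860 bp.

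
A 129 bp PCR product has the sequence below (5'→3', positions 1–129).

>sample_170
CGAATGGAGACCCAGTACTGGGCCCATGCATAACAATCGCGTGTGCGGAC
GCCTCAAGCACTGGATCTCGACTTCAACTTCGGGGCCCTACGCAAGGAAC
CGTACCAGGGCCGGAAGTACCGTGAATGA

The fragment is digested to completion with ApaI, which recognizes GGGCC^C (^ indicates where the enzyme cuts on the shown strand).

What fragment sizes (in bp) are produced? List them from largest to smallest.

63, 42, 24 bp

ApaI sites (GGGCCC) start at positions 20, 83.
ApaI cuts after base 5 of each site (before the last base), so after positions 24, 87.
Linear molecule, 2 cuts → 3 fragments:
  1–24 → 24 bp
  25–87 → 63 bp
  88–129 → 42 bp
Sorted largest to smallest: 63, 42, 24 bp.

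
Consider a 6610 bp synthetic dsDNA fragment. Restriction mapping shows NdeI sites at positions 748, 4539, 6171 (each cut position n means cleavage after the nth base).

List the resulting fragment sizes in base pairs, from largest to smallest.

3791, 1632, 748, 439 bp

Linear molecule, 3 cuts → 4 fragments:
  748 − 0 = 748 bp
  4539 − 748 = 3791 bp
  6171 − 4539 = 1632 bp
  6610 − 6171 = 439 bp
Sorted largest to smallest: 3791, 1632, 748, 439 bp.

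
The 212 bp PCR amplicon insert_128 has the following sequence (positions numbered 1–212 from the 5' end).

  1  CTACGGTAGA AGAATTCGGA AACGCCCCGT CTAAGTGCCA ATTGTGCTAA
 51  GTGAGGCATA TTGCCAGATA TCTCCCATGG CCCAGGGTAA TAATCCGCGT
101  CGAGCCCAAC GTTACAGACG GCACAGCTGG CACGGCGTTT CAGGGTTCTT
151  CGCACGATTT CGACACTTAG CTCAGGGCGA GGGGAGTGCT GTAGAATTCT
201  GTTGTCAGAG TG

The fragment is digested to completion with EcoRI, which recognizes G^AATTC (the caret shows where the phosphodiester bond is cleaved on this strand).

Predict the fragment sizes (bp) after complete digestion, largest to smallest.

EcoRI sites (GAATTC) start at positions 12, 194.
EcoRI cuts after the first base of each site, so after positions 12, 194.
Linear molecule, 2 cuts → 3 fragments:
  1–12 → 12 bp
  13–194 → 182 bp
  195–212 → 18 bp
Sorted largest to smallest: 182, 18, 12 bp.

182, 18, 12 bp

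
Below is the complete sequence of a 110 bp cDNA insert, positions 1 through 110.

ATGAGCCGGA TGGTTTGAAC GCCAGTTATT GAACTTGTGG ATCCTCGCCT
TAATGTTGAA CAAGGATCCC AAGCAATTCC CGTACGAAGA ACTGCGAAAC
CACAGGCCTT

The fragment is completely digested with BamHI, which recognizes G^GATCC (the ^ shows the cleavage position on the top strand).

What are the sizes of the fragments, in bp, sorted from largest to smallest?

BamHI sites (GGATCC) start at positions 39, 64.
BamHI cuts after the first base of each site, so after positions 39, 64.
Linear molecule, 2 cuts → 3 fragments:
  1–39 → 39 bp
  40–64 → 25 bp
  65–110 → 46 bp
Sorted largest to smallest: 46, 39, 25 bp.

46, 39, 25 bp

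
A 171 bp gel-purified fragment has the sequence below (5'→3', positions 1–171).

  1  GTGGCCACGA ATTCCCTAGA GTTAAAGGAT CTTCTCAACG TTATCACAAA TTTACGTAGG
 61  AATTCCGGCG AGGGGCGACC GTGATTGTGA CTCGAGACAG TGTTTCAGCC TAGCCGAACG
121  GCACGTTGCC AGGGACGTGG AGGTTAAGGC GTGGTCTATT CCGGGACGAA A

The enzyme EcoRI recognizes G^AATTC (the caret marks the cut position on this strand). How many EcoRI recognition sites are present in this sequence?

2

GAATTC occurs starting at positions 9, 60.
EcoRI cuts at 2 sites.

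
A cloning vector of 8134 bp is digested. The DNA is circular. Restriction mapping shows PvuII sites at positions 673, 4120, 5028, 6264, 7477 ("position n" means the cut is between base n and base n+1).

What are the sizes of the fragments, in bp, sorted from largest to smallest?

Circular molecule, 5 cuts → 5 fragments:
  4120 − 673 = 3447 bp
  5028 − 4120 = 908 bp
  6264 − 5028 = 1236 bp
  7477 − 6264 = 1213 bp
  wrap: 8134 − 7477 + 673 = 1330 bp
Sorted largest to smallest: 3447, 1330, 1236, 1213, 908 bp.

3447, 1330, 1236, 1213, 908 bp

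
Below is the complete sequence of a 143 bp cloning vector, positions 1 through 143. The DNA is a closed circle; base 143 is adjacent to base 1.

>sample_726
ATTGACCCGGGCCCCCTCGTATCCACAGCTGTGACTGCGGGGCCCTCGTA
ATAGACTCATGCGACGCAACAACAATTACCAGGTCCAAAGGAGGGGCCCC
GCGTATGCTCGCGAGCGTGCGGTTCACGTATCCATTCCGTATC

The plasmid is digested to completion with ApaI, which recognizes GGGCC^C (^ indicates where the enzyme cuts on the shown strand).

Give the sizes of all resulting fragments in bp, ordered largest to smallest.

58, 54, 31 bp

ApaI sites (GGGCCC) start at positions 9, 40, 94.
ApaI cuts after base 5 of each site (before the last base), so after positions 13, 44, 98.
Circular molecule, 3 cuts → 3 fragments:
  14–44 → 31 bp
  45–98 → 54 bp
  99–143 then 1–13 → 45 + 13 = 58 bp
Sorted largest to smallest: 58, 54, 31 bp.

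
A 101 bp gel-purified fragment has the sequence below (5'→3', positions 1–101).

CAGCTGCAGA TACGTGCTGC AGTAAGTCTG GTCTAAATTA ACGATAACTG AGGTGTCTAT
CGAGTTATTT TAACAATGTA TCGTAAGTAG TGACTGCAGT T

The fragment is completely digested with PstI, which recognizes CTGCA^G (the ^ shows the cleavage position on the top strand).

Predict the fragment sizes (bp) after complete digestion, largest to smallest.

PstI sites (CTGCAG) start at positions 4, 17, 94.
PstI cuts after base 5 of each site (before the last base), so after positions 8, 21, 98.
Linear molecule, 3 cuts → 4 fragments:
  1–8 → 8 bp
  9–21 → 13 bp
  22–98 → 77 bp
  99–101 → 3 bp
Sorted largest to smallest: 77, 13, 8, 3 bp.

77, 13, 8, 3 bp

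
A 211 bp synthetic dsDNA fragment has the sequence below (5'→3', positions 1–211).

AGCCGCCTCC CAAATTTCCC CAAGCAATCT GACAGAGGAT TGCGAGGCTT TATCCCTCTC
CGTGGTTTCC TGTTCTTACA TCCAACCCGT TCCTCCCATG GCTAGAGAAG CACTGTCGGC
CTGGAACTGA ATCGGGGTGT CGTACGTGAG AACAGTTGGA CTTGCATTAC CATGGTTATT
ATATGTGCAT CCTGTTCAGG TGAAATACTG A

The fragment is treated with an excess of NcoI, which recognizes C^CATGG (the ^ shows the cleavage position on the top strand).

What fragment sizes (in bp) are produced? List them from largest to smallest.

NcoI sites (CCATGG) start at positions 96, 170.
NcoI cuts after the first base of each site, so after positions 96, 170.
Linear molecule, 2 cuts → 3 fragments:
  1–96 → 96 bp
  97–170 → 74 bp
  171–211 → 41 bp
Sorted largest to smallest: 96, 74, 41 bp.

96, 74, 41 bp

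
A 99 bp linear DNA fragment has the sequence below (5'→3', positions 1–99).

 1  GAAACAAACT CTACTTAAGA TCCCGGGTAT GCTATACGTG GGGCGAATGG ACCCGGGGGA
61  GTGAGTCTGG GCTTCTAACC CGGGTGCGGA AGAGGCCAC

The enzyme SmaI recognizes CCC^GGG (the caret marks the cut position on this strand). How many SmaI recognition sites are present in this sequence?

3

CCCGGG occurs starting at positions 22, 52, 79.
SmaI cuts at 3 sites.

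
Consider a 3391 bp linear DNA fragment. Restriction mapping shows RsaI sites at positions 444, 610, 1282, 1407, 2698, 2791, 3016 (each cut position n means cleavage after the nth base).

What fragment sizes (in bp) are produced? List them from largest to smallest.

Linear molecule, 7 cuts → 8 fragments:
  444 − 0 = 444 bp
  610 − 444 = 166 bp
  1282 − 610 = 672 bp
  1407 − 1282 = 125 bp
  2698 − 1407 = 1291 bp
  2791 − 2698 = 93 bp
  3016 − 2791 = 225 bp
  3391 − 3016 = 375 bp
Sorted largest to smallest: 1291, 672, 444, 375, 225, 166, 125, 93 bp.

1291, 672, 444, 375, 225, 166, 125, 93 bp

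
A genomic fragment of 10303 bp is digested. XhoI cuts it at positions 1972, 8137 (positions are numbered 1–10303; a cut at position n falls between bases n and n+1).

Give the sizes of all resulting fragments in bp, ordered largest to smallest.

6165, 2166, 1972 bp

Linear molecule, 2 cuts → 3 fragments:
  1972 − 0 = 1972 bp
  8137 − 1972 = 6165 bp
  10303 − 8137 = 2166 bp
Sorted largest to smallest: 6165, 2166, 1972 bp.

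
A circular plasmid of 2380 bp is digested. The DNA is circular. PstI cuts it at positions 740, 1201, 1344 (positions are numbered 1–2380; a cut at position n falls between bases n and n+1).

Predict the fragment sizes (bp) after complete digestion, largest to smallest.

1776, 461, 143 bp

Circular molecule, 3 cuts → 3 fragments:
  1201 − 740 = 461 bp
  1344 − 1201 = 143 bp
  wrap: 2380 − 1344 + 740 = 1776 bp
Sorted largest to smallest: 1776, 461, 143 bp.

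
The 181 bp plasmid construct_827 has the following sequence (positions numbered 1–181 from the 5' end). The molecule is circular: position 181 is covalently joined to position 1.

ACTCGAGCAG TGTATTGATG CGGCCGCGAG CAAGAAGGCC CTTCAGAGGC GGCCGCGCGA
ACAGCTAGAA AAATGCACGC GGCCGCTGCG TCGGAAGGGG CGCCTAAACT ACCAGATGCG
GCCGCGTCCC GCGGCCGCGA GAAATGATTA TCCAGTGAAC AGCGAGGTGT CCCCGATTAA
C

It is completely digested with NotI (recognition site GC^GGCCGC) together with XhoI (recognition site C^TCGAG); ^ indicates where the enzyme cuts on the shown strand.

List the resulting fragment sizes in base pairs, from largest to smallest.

51, 39, 30, 29, 19, 13 bp

NotI sites (GCGGCCGC) start at positions 20, 49, 79, 118, 131.
NotI cuts after base 2 of each site, so after positions 21, 50, 80, 119, 132.
The XhoI site (CTCGAG) starts at position 2.
XhoI cuts after the first base of each site, so after position 2.
Combined cut positions: 2, 21, 50, 80, 119, 132.
Circular molecule, 6 cuts → 6 fragments:
  3–21 → 19 bp
  22–50 → 29 bp
  51–80 → 30 bp
  81–119 → 39 bp
  120–132 → 13 bp
  133–181 then 1–2 → 49 + 2 = 51 bp
Sorted largest to smallest: 51, 39, 30, 29, 19, 13 bp.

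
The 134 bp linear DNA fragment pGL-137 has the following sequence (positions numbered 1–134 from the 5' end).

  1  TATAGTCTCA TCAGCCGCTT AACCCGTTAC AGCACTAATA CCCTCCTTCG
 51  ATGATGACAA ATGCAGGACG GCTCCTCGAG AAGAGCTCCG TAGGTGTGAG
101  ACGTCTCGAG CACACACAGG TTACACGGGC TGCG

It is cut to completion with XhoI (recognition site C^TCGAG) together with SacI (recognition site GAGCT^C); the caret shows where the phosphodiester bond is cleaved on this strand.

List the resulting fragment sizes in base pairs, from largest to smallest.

XhoI sites (CTCGAG) start at positions 75, 105.
XhoI cuts after the first base of each site, so after positions 75, 105.
The SacI site (GAGCTC) starts at position 83.
SacI cuts after base 5 of each site (before the last base), so after position 87.
Combined cut positions: 75, 87, 105.
Linear molecule, 3 cuts → 4 fragments:
  1–75 → 75 bp
  76–87 → 12 bp
  88–105 → 18 bp
  106–134 → 29 bp
Sorted largest to smallest: 75, 29, 18, 12 bp.

75, 29, 18, 12 bp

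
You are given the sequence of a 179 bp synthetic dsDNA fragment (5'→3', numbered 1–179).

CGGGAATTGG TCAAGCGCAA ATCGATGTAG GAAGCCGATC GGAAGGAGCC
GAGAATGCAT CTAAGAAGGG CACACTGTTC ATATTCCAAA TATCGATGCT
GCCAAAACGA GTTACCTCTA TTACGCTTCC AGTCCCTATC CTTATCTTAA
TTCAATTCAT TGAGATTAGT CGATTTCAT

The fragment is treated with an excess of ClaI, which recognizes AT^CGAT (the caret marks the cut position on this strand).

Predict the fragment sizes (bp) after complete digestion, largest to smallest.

86, 71, 22 bp

ClaI sites (ATCGAT) start at positions 21, 92.
ClaI cuts after base 2 of each site, so after positions 22, 93.
Linear molecule, 2 cuts → 3 fragments:
  1–22 → 22 bp
  23–93 → 71 bp
  94–179 → 86 bp
Sorted largest to smallest: 86, 71, 22 bp.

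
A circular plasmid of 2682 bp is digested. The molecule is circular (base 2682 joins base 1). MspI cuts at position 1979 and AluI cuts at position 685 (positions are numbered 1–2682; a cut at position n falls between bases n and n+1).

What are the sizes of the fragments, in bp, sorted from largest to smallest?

Combined cut positions (sorted): 685, 1979.
Circular molecule, 2 cuts → 2 fragments:
  1979 − 685 = 1294 bp
  wrap: 2682 − 1979 + 685 = 1388 bp
Sorted largest to smallest: 1388, 1294 bp.

1388, 1294 bp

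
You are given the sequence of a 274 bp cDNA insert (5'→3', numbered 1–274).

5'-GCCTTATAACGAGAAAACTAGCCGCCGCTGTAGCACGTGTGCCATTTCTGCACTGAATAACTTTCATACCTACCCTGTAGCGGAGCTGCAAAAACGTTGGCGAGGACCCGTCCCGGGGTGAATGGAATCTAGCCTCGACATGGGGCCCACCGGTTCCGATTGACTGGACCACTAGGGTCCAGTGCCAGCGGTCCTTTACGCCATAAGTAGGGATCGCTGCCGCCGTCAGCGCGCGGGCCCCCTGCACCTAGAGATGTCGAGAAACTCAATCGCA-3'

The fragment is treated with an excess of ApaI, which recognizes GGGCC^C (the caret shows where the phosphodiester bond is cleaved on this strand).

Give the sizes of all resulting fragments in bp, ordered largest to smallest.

ApaI sites (GGGCCC) start at positions 143, 235.
ApaI cuts after base 5 of each site (before the last base), so after positions 147, 239.
Linear molecule, 2 cuts → 3 fragments:
  1–147 → 147 bp
  148–239 → 92 bp
  240–274 → 35 bp
Sorted largest to smallest: 147, 92, 35 bp.

147, 92, 35 bp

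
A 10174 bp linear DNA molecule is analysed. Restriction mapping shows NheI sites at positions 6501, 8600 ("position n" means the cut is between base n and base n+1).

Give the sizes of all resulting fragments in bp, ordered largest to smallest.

Linear molecule, 2 cuts → 3 fragments:
  6501 − 0 = 6501 bp
  8600 − 6501 = 2099 bp
  10174 − 8600 = 1574 bp
Sorted largest to smallest: 6501, 2099, 1574 bp.

6501, 2099, 1574 bp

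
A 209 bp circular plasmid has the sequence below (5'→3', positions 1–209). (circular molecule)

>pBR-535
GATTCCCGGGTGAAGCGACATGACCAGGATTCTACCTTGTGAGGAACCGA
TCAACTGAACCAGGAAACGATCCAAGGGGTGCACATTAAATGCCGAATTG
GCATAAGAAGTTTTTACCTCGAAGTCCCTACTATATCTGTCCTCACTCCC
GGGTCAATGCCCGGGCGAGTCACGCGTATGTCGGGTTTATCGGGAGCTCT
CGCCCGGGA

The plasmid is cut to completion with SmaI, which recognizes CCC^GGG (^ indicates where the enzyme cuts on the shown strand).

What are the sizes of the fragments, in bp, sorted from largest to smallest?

SmaI sites (CCCGGG) start at positions 5, 148, 160, 203.
SmaI cuts after base 3 of each site, so after positions 7, 150, 162, 205.
Circular molecule, 4 cuts → 4 fragments:
  8–150 → 143 bp
  151–162 → 12 bp
  163–205 → 43 bp
  206–209 then 1–7 → 4 + 7 = 11 bp
Sorted largest to smallest: 143, 43, 12, 11 bp.

143, 43, 12, 11 bp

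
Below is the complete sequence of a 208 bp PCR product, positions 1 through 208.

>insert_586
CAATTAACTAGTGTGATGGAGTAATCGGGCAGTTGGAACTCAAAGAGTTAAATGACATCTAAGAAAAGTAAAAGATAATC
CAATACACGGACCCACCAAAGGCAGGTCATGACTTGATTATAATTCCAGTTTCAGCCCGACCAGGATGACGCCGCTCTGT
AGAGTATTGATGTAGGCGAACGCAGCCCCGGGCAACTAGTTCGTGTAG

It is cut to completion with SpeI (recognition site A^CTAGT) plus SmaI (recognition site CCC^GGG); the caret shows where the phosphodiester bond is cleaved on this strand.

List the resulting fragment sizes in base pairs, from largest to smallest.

SpeI sites (ACTAGT) start at positions 7, 195.
SpeI cuts after the first base of each site, so after positions 7, 195.
The SmaI site (CCCGGG) starts at position 187.
SmaI cuts after base 3 of each site, so after position 189.
Combined cut positions: 7, 189, 195.
Linear molecule, 3 cuts → 4 fragments:
  1–7 → 7 bp
  8–189 → 182 bp
  190–195 → 6 bp
  196–208 → 13 bp
Sorted largest to smallest: 182, 13, 7, 6 bp.

182, 13, 7, 6 bp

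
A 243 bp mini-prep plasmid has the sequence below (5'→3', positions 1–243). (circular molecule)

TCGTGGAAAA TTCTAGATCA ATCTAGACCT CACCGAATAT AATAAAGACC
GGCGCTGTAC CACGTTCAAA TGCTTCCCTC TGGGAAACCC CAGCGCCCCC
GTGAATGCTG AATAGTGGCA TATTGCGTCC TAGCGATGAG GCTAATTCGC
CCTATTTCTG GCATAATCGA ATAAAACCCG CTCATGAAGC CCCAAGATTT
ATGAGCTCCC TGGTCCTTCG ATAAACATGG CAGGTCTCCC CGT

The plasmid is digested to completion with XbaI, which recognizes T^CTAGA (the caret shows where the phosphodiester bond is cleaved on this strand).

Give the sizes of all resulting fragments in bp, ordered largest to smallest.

XbaI sites (TCTAGA) start at positions 12, 22.
XbaI cuts after the first base of each site, so after positions 12, 22.
Circular molecule, 2 cuts → 2 fragments:
  13–22 → 10 bp
  23–243 then 1–12 → 221 + 12 = 233 bp
Sorted largest to smallest: 233, 10 bp.

233, 10 bp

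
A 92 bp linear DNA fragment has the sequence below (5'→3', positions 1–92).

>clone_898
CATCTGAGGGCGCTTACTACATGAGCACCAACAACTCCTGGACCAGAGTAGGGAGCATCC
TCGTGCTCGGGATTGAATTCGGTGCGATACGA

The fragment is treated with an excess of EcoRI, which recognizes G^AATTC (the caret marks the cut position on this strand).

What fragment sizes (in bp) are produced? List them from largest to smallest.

The EcoRI site (GAATTC) starts at position 75.
EcoRI cuts after the first base of each site, so after position 75.
Linear molecule, 1 cut → 2 fragments:
  1–75 → 75 bp
  76–92 → 17 bp
Sorted largest to smallest: 75, 17 bp.

75, 17 bp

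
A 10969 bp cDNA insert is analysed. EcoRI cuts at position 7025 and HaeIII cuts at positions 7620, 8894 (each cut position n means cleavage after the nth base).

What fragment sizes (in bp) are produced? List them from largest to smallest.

7025, 2075, 1274, 595 bp

Combined cut positions (sorted): 7025, 7620, 8894.
Linear molecule, 3 cuts → 4 fragments:
  7025 − 0 = 7025 bp
  7620 − 7025 = 595 bp
  8894 − 7620 = 1274 bp
  10969 − 8894 = 2075 bp
Sorted largest to smallest: 7025, 2075, 1274, 595 bp.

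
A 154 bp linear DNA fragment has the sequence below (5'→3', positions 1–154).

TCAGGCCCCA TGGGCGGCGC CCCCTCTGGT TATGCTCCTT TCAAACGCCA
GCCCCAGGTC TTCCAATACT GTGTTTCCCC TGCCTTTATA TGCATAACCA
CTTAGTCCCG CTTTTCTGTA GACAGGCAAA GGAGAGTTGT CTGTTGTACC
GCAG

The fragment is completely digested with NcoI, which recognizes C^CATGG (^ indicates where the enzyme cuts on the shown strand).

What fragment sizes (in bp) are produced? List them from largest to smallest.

146, 8 bp

The NcoI site (CCATGG) starts at position 8.
NcoI cuts after the first base of each site, so after position 8.
Linear molecule, 1 cut → 2 fragments:
  1–8 → 8 bp
  9–154 → 146 bp
Sorted largest to smallest: 146, 8 bp.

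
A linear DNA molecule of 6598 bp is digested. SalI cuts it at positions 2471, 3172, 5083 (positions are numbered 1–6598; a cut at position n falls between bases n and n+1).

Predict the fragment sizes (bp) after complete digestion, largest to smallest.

Linear molecule, 3 cuts → 4 fragments:
  2471 − 0 = 2471 bp
  3172 − 2471 = 701 bp
  5083 − 3172 = 1911 bp
  6598 − 5083 = 1515 bp
Sorted largest to smallest: 2471, 1911, 1515, 701 bp.

2471, 1911, 1515, 701 bp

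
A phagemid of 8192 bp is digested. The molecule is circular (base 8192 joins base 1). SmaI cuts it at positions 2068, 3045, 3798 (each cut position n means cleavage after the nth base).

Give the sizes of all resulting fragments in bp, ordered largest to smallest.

6462, 977, 753 bp

Circular molecule, 3 cuts → 3 fragments:
  3045 − 2068 = 977 bp
  3798 − 3045 = 753 bp
  wrap: 8192 − 3798 + 2068 = 6462 bp
Sorted largest to smallest: 6462, 977, 753 bp.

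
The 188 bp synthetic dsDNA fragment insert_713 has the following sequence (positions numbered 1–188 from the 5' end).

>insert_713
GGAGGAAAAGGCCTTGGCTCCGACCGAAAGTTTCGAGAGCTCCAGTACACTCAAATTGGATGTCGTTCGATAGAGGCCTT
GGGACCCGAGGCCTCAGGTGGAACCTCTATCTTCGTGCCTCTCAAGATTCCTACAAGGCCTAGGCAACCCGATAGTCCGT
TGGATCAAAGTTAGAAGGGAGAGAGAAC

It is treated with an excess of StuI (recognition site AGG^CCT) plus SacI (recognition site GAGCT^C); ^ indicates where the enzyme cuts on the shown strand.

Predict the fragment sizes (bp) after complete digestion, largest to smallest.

StuI sites (AGGCCT) start at positions 9, 74, 89, 136.
StuI cuts after base 3 of each site, so after positions 11, 76, 91, 138.
The SacI site (GAGCTC) starts at position 37.
SacI cuts after base 5 of each site (before the last base), so after position 41.
Combined cut positions: 11, 41, 76, 91, 138.
Linear molecule, 5 cuts → 6 fragments:
  1–11 → 11 bp
  12–41 → 30 bp
  42–76 → 35 bp
  77–91 → 15 bp
  92–138 → 47 bp
  139–188 → 50 bp
Sorted largest to smallest: 50, 47, 35, 30, 15, 11 bp.

50, 47, 35, 30, 15, 11 bp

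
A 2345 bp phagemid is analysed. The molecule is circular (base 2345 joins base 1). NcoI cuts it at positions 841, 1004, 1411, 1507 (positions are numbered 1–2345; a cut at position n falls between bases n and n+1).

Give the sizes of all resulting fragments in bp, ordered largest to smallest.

Circular molecule, 4 cuts → 4 fragments:
  1004 − 841 = 163 bp
  1411 − 1004 = 407 bp
  1507 − 1411 = 96 bp
  wrap: 2345 − 1507 + 841 = 1679 bp
Sorted largest to smallest: 1679, 407, 163, 96 bp.

1679, 407, 163, 96 bp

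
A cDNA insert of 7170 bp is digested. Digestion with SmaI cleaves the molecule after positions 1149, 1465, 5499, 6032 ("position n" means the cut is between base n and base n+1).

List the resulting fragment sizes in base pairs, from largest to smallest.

Linear molecule, 4 cuts → 5 fragments:
  1149 − 0 = 1149 bp
  1465 − 1149 = 316 bp
  5499 − 1465 = 4034 bp
  6032 − 5499 = 533 bp
  7170 − 6032 = 1138 bp
Sorted largest to smallest: 4034, 1149, 1138, 533, 316 bp.

4034, 1149, 1138, 533, 316 bp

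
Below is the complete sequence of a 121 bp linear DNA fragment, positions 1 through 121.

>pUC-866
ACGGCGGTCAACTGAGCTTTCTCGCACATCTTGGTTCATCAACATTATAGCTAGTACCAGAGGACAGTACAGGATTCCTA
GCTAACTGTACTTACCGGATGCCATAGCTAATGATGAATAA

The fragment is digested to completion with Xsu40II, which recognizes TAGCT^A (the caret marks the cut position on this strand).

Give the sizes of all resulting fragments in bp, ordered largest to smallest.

Xsu40II sites (TAGCTA) start at positions 48, 79, 105.
Xsu40II cuts after base 5 of each site (before the last base), so after positions 52, 83, 109.
Linear molecule, 3 cuts → 4 fragments:
  1–52 → 52 bp
  53–83 → 31 bp
  84–109 → 26 bp
  110–121 → 12 bp
Sorted largest to smallest: 52, 31, 26, 12 bp.

52, 31, 26, 12 bp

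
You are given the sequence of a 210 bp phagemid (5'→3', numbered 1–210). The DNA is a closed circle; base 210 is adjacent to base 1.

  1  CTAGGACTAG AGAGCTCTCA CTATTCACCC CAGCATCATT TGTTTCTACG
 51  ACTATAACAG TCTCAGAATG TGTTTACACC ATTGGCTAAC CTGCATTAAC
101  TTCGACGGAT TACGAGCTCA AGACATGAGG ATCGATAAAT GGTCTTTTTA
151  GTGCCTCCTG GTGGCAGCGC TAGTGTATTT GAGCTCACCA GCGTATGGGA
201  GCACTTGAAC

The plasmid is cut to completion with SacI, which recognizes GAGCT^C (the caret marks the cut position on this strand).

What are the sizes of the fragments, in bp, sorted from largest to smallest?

SacI sites (GAGCTC) start at positions 12, 114, 181.
SacI cuts after base 5 of each site (before the last base), so after positions 16, 118, 185.
Circular molecule, 3 cuts → 3 fragments:
  17–118 → 102 bp
  119–185 → 67 bp
  186–210 then 1–16 → 25 + 16 = 41 bp
Sorted largest to smallest: 102, 67, 41 bp.

102, 67, 41 bp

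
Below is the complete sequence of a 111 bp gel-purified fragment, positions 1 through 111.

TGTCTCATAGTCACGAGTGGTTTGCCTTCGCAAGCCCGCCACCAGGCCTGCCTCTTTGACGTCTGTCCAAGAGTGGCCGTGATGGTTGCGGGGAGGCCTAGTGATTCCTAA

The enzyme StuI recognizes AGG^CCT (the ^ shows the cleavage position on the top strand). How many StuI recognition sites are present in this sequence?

AGGCCT occurs starting at positions 44, 94.
StuI cuts at 2 sites.

2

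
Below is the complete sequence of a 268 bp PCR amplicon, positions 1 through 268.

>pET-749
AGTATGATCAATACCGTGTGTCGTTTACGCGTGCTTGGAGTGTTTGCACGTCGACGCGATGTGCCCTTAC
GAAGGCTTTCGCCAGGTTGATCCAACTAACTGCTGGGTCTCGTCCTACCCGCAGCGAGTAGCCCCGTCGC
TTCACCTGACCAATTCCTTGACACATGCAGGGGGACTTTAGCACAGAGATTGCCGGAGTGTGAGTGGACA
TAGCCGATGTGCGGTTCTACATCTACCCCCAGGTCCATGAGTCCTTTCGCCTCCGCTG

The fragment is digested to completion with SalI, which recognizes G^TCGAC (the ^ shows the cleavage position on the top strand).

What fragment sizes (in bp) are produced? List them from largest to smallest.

The SalI site (GTCGAC) starts at position 50.
SalI cuts after the first base of each site, so after position 50.
Linear molecule, 1 cut → 2 fragments:
  1–50 → 50 bp
  51–268 → 218 bp
Sorted largest to smallest: 218, 50 bp.

218, 50 bp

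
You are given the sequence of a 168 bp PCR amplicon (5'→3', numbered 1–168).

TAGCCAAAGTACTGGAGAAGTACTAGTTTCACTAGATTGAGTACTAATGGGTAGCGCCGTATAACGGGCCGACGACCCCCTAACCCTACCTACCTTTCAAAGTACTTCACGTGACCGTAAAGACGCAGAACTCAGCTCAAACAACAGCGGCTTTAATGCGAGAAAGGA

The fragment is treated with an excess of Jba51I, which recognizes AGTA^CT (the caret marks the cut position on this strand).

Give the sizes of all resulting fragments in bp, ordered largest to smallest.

64, 61, 21, 11, 11 bp

Jba51I sites (AGTACT) start at positions 8, 19, 40, 101.
Jba51I cuts after base 4 of each site, so after positions 11, 22, 43, 104.
Linear molecule, 4 cuts → 5 fragments:
  1–11 → 11 bp
  12–22 → 11 bp
  23–43 → 21 bp
  44–104 → 61 bp
  105–168 → 64 bp
Sorted largest to smallest: 64, 61, 21, 11, 11 bp.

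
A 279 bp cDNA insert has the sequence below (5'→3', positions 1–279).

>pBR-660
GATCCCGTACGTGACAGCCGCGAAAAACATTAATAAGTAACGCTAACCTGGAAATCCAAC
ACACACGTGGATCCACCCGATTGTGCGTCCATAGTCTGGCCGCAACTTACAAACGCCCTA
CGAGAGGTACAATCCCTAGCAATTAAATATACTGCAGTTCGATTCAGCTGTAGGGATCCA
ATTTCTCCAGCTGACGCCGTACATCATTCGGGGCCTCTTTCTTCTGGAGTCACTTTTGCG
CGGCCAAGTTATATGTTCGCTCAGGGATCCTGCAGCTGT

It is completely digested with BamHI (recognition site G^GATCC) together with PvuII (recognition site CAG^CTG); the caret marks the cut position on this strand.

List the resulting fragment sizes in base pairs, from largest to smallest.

98, 75, 69, 16, 10, 7, 4 bp

BamHI sites (GGATCC) start at positions 69, 174, 265.
BamHI cuts after the first base of each site, so after positions 69, 174, 265.
PvuII sites (CAGCTG) start at positions 165, 188, 273.
PvuII cuts after base 3 of each site, so after positions 167, 190, 275.
Combined cut positions: 69, 167, 174, 190, 265, 275.
Linear molecule, 6 cuts → 7 fragments:
  1–69 → 69 bp
  70–167 → 98 bp
  168–174 → 7 bp
  175–190 → 16 bp
  191–265 → 75 bp
  266–275 → 10 bp
  276–279 → 4 bp
Sorted largest to smallest: 98, 75, 69, 16, 10, 7, 4 bp.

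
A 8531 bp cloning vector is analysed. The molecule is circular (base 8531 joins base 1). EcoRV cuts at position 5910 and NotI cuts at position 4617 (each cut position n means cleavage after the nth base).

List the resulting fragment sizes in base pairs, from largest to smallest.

Combined cut positions (sorted): 4617, 5910.
Circular molecule, 2 cuts → 2 fragments:
  5910 − 4617 = 1293 bp
  wrap: 8531 − 5910 + 4617 = 7238 bp
Sorted largest to smallest: 7238, 1293 bp.

7238, 1293 bp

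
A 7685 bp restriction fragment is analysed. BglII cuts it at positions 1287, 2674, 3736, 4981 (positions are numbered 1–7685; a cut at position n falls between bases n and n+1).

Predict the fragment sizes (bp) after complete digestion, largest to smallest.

Linear molecule, 4 cuts → 5 fragments:
  1287 − 0 = 1287 bp
  2674 − 1287 = 1387 bp
  3736 − 2674 = 1062 bp
  4981 − 3736 = 1245 bp
  7685 − 4981 = 2704 bp
Sorted largest to smallest: 2704, 1387, 1287, 1245, 1062 bp.

2704, 1387, 1287, 1245, 1062 bp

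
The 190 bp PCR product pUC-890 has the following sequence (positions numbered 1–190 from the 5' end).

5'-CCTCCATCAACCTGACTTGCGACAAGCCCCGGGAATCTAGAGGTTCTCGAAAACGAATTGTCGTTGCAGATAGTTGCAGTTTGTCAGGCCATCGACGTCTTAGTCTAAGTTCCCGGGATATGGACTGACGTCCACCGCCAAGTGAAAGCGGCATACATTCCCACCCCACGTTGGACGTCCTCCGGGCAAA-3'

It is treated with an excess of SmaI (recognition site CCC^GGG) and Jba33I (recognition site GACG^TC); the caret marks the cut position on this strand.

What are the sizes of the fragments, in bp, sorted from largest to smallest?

67, 47, 30, 17, 16, 13 bp

SmaI sites (CCCGGG) start at positions 28, 112.
SmaI cuts after base 3 of each site, so after positions 30, 114.
Jba33I sites (GACGTC) start at positions 94, 127, 174.
Jba33I cuts after base 4 of each site, so after positions 97, 130, 177.
Combined cut positions: 30, 97, 114, 130, 177.
Linear molecule, 5 cuts → 6 fragments:
  1–30 → 30 bp
  31–97 → 67 bp
  98–114 → 17 bp
  115–130 → 16 bp
  131–177 → 47 bp
  178–190 → 13 bp
Sorted largest to smallest: 67, 47, 30, 17, 16, 13 bp.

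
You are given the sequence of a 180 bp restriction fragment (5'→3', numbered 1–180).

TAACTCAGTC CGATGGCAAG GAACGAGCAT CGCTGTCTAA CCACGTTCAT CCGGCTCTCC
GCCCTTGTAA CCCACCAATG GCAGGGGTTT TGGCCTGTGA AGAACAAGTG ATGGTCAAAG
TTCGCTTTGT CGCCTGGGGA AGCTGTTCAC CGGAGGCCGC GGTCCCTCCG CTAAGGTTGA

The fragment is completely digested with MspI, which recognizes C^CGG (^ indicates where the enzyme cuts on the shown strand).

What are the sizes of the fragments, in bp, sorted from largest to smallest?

MspI sites (CCGG) start at positions 51, 150.
MspI cuts after the first base of each site, so after positions 51, 150.
Linear molecule, 2 cuts → 3 fragments:
  1–51 → 51 bp
  52–150 → 99 bp
  151–180 → 30 bp
Sorted largest to smallest: 99, 51, 30 bp.

99, 51, 30 bp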